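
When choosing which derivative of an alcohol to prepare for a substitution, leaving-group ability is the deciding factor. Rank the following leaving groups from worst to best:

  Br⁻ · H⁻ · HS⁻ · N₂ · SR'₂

H⁻ < HS⁻ < SR'₂ < Br⁻ < N₂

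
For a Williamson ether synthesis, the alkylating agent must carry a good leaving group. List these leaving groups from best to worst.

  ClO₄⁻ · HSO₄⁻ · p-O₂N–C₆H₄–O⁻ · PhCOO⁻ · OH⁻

Leaving-group ability tracks the stability of the departed species; conjugate-acid pKₐ is the usual yardstick (lower pKₐ → better LG).
ClO₄⁻: pKₐ(HClO₄) ≈ -10 — extremely weak base; rarely used for safety reasons
HSO₄⁻: pKₐ(H₂SO₄) ≈ -3 — conjugate base of a strong mineral acid
PhCOO⁻: pKₐ(C₆H₅COOH) ≈ 4.2
p-O₂N–C₆H₄–O⁻: pKₐ(p-nitrophenol) ≈ 7.2
OH⁻: pKₐ(H₂O) ≈ 15.7 — strong base; essentially never leaves without prior activation

ClO₄⁻ > HSO₄⁻ > PhCOO⁻ > p-O₂N–C₆H₄–O⁻ > OH⁻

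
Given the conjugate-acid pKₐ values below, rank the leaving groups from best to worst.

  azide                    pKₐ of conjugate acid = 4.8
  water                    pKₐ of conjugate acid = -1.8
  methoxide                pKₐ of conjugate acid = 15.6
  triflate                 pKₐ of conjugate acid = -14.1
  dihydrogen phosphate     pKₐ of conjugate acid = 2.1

triflate > water > dihydrogen phosphate > azide > methoxide

Lower conjugate-acid pKₐ ⇒ weaker base ⇒ better leaving group.
Sorting by the given values: triflate (-14.1), water (-1.8), dihydrogen phosphate (2.1), azide (4.8), methoxide (15.6).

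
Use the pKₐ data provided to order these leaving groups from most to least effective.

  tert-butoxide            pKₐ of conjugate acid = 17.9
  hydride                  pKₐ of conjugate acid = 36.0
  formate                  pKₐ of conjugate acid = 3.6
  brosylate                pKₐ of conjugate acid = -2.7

brosylate > formate > tert-butoxide > hydride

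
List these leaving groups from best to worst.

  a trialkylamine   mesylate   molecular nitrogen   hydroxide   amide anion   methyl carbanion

molecular nitrogen: no meaningful conjugate acid; N₂ departs as an exceptionally stable neutral molecule
mesylate: pKₐ(CH₃SO₃H (MsOH)) ≈ -1.9 — resonance-delocalised alkanesulfonate
a trialkylamine: pKₐ(R'₃NH⁺) ≈ 10.7 — neutral but still a fairly strong base; Hofmann-elimination LG
hydroxide: pKₐ(H₂O) ≈ 15.7 — strong base; essentially never leaves without prior activation
amide anion: pKₐ(NH₃) ≈ 38 — extremely strong base; never a leaving group
methyl carbanion: pKₐ(CH₄) ≈ 48

molecular nitrogen > mesylate > a trialkylamine > hydroxide > amide anion > methyl carbanion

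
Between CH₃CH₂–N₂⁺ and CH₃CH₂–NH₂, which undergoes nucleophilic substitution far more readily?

CH₃CH₂–N₂⁺

From CH₃CH₂–NH₂ the departing group would be NH₂⁻ (pKₐ(NH₃) ≈ 38). Extremely strong base; never a leaving group.
From CH₃CH₂–N₂⁺ the leaving group is N₂ (no meaningful conjugate acid; N₂ departs as an exceptionally stable neutral molecule).
(In practice CH₃CH₂–N₂⁺ is made from CH₃CH₂–NH₂ by diazotisation (NaNO₂ / HCl, 0 °C), generating a diazonium salt that expels N₂.)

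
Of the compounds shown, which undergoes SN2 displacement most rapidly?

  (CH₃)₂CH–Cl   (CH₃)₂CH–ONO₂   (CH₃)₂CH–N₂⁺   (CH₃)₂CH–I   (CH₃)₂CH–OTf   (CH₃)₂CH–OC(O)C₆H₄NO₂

Same R in every case — rank the leaving groups.
Rank by basicity of the departing species: weakest base leaves most easily.
(CH₃)₂CH–N₂⁺ loses N₂: no meaningful conjugate acid; N₂ departs as an exceptionally stable neutral molecule
(CH₃)₂CH–OTf loses OTf⁻: pKₐ(CF₃SO₃H (triflic acid)) ≈ -14
(CH₃)₂CH–I loses I⁻: pKₐ(HI) ≈ -10
(CH₃)₂CH–Cl loses Cl⁻: pKₐ(HCl) ≈ -7
(CH₃)₂CH–ONO₂ loses NO₃⁻: pKₐ(HNO₃) ≈ -1.3
(CH₃)₂CH–OC(O)C₆H₄NO₂ loses p-O₂N–C₆H₄–COO⁻: pKₐ(p-nitrobenzoic acid) ≈ 3.4

(CH₃)₂CH–N₂⁺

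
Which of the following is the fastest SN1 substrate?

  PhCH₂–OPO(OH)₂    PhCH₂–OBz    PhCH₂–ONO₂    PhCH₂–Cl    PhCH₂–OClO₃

PhCH₂–OClO₃

With the same alkyl group throughout, only the leaving group differentiates the rates.
Leaving-group ability tracks the stability of the departed species; conjugate-acid pKₐ is the usual yardstick (lower pKₐ → better LG).
PhCH₂–OClO₃ loses ClO₄⁻: pKₐ(HClO₄) ≈ -10
PhCH₂–Cl loses Cl⁻: pKₐ(HCl) ≈ -7
PhCH₂–ONO₂ loses NO₃⁻: pKₐ(HNO₃) ≈ -1.3
PhCH₂–OPO(OH)₂ loses H₂PO₄⁻: pKₐ(H₃PO₄) ≈ 2.1
PhCH₂–OBz loses PhCOO⁻: pKₐ(C₆H₅COOH) ≈ 4.2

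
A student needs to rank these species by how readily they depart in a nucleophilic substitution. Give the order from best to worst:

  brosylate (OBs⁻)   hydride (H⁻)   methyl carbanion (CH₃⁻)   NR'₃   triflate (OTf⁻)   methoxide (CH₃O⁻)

The more stable X⁻ (or X) is on its own — i.e. the weaker a base it is — the better a leaving group it makes.
triflate (OTf⁻): pKₐ(CF₃SO₃H (triflic acid)) ≈ -14 — charge spread over three oxygens and a CF₃ group; the premier leaving group in synthesis
brosylate (OBs⁻): pKₐ(p-BrC₆H₄SO₃H) ≈ -2.8
NR'₃: pKₐ(R'₃NH⁺) ≈ 10.7 — neutral but still a fairly strong base; Hofmann-elimination LG
methoxide (CH₃O⁻): pKₐ(CH₃OH) ≈ 15.5 — strong base; alkoxides do not leave unassisted
hydride (H⁻): pKₐ(H₂) ≈ 36 — extremely strong base; leaves only in special hydride-transfer contexts
methyl carbanion (CH₃⁻): pKₐ(CH₄) ≈ 48 — unstabilised carbanion; the worst conceivable leaving group

triflate (OTf⁻) > brosylate (OBs⁻) > NR'₃ > methoxide (CH₃O⁻) > hydride (H⁻) > methyl carbanion (CH₃⁻)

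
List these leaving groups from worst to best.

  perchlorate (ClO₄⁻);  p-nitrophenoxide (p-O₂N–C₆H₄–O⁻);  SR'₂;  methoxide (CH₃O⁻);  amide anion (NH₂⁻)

perchlorate (ClO₄⁻): pKₐ(HClO₄) ≈ -10
SR'₂: pKₐ(R'₂SH⁺) ≈ -7
p-nitrophenoxide (p-O₂N–C₆H₄–O⁻): pKₐ(p-nitrophenol) ≈ 7.2
methoxide (CH₃O⁻): pKₐ(CH₃OH) ≈ 15.5
amide anion (NH₂⁻): pKₐ(NH₃) ≈ 38
The question asks for worst first, so the sequence is read in increasing leaving-group ability.

amide anion (NH₂⁻) < methoxide (CH₃O⁻) < p-nitrophenoxide (p-O₂N–C₆H₄–O⁻) < SR'₂ < perchlorate (ClO₄⁻)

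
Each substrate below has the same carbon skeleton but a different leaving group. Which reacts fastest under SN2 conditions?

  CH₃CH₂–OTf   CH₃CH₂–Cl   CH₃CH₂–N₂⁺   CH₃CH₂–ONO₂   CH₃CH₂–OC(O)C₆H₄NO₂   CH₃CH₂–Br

Identical carbon frameworks mean the comparison reduces to leaving-group quality.
Leaving-group ability tracks the stability of the departed species; conjugate-acid pKₐ is the usual yardstick (lower pKₐ → better LG).
CH₃CH₂–N₂⁺ loses N₂: no meaningful conjugate acid; N₂ departs as an exceptionally stable neutral molecule
CH₃CH₂–OTf loses OTf⁻: pKₐ(CF₃SO₃H (triflic acid)) ≈ -14
CH₃CH₂–Br loses Br⁻: pKₐ(HBr) ≈ -9
CH₃CH₂–Cl loses Cl⁻: pKₐ(HCl) ≈ -7
CH₃CH₂–ONO₂ loses NO₃⁻: pKₐ(HNO₃) ≈ -1.3
CH₃CH₂–OC(O)C₆H₄NO₂ loses p-O₂N–C₆H₄–COO⁻: pKₐ(p-nitrobenzoic acid) ≈ 3.4

CH₃CH₂–N₂⁺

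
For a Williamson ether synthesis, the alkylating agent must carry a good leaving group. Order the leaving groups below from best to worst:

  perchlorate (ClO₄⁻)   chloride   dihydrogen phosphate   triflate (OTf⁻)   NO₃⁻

triflate (OTf⁻): pKₐ(CF₃SO₃H (triflic acid)) ≈ -14 — charge spread over three oxygens and a CF₃ group; the premier leaving group in synthesis
perchlorate (ClO₄⁻): pKₐ(HClO₄) ≈ -10
chloride: pKₐ(HCl) ≈ -7 — moderately weak base
NO₃⁻: pKₐ(HNO₃) ≈ -1.3 — resonance-delocalised over three oxygens
dihydrogen phosphate: pKₐ(H₃PO₄) ≈ 2.1

triflate (OTf⁻) > perchlorate (ClO₄⁻) > chloride > NO₃⁻ > dihydrogen phosphate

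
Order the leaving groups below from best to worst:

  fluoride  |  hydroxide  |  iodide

Leaving-group ability tracks the stability of the departed species; conjugate-acid pKₐ is the usual yardstick (lower pKₐ → better LG).
iodide: pKₐ(HI) ≈ -10
fluoride: pKₐ(HF) ≈ 3.2
hydroxide: pKₐ(H₂O) ≈ 15.7

iodide > fluoride > hydroxide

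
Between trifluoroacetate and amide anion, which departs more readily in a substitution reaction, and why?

trifluoroacetate

trifluoroacetate is the better leaving group.
pKₐ(CF₃COOH) ≈ 0.2 versus pKₐ(NH₃) ≈ 38: trifluoroacetate is the much weaker base.
Strongly electron-withdrawing CF₃ stabilises the carboxylate.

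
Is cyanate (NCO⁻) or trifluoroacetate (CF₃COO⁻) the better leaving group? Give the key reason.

trifluoroacetate (CF₃COO⁻)

trifluoroacetate (CF₃COO⁻) is the better leaving group.
pKₐ(CF₃COOH) ≈ 0.2 versus pKₐ(HOCN) ≈ 3.5: trifluoroacetate (CF₃COO⁻) is the much weaker base.
Strongly electron-withdrawing CF₃ stabilises the carboxylate.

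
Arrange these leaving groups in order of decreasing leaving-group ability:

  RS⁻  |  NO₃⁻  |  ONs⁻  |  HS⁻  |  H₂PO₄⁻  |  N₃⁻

ONs⁻ > NO₃⁻ > H₂PO₄⁻ > N₃⁻ > HS⁻ > RS⁻

ONs⁻: pKₐ(p-O₂NC₆H₄SO₃H) ≈ -3.5 — p-nitro group further stabilises the sulfonate
NO₃⁻: pKₐ(HNO₃) ≈ -1.3 — resonance-delocalised over three oxygens
H₂PO₄⁻: pKₐ(H₃PO₄) ≈ 2.1 — moderate base; biological leaving group after further activation
N₃⁻: pKₐ(HN₃) ≈ 4.7 — linear, resonance-stabilised
HS⁻: pKₐ(H₂S) ≈ 7
RS⁻: pKₐ(RSH (a thiol)) ≈ 10.5 — moderately basic; rarely leaves without activation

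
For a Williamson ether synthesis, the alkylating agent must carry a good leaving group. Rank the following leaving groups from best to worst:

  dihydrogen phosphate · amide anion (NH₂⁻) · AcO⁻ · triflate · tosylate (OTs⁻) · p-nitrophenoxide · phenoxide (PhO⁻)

triflate: pKₐ(CF₃SO₃H (triflic acid)) ≈ -14
tosylate (OTs⁻): pKₐ(p-CH₃C₆H₄SO₃H (TsOH)) ≈ -2.8
dihydrogen phosphate: pKₐ(H₃PO₄) ≈ 2.1
AcO⁻: pKₐ(CH₃COOH) ≈ 4.8
p-nitrophenoxide: pKₐ(p-nitrophenol) ≈ 7.2
phenoxide (PhO⁻): pKₐ(C₆H₅OH (phenol)) ≈ 10
amide anion (NH₂⁻): pKₐ(NH₃) ≈ 38

triflate > tosylate (OTs⁻) > dihydrogen phosphate > AcO⁻ > p-nitrophenoxide > phenoxide (PhO⁻) > amide anion (NH₂⁻)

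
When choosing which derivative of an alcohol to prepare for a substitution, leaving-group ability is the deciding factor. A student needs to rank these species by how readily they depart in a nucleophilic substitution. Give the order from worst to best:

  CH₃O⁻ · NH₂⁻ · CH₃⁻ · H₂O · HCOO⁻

A good leaving group is a weak base: the lower the pKₐ of its conjugate acid, the more readily it departs.
H₂O: pKₐ(H₃O⁺) ≈ -1.7
HCOO⁻: pKₐ(HCOOH) ≈ 3.8 — resonance-stabilised carboxylate
CH₃O⁻: pKₐ(CH₃OH) ≈ 15.5 — strong base; alkoxides do not leave unassisted
NH₂⁻: pKₐ(NH₃) ≈ 38 — extremely strong base; never a leaving group
CH₃⁻: pKₐ(CH₄) ≈ 48 — unstabilised carbanion; the worst conceivable leaving group
The question asks for worst first, so the sequence is read in increasing leaving-group ability.

CH₃⁻ < NH₂⁻ < CH₃O⁻ < HCOO⁻ < H₂O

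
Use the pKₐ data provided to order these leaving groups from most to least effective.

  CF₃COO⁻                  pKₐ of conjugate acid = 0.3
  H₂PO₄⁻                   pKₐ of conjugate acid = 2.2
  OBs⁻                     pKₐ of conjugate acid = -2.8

Lower conjugate-acid pKₐ ⇒ weaker base ⇒ better leaving group.
Sorting by the given values: OBs⁻ (-2.8), CF₃COO⁻ (0.3), H₂PO₄⁻ (2.2).

OBs⁻ > CF₃COO⁻ > H₂PO₄⁻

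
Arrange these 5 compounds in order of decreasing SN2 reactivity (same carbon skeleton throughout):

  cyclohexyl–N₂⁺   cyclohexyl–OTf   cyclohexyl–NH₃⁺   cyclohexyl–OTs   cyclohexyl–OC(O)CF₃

Identical carbon frameworks mean the comparison reduces to leaving-group quality.
The more stable X⁻ (or X) is on its own — i.e. the weaker a base it is — the better a leaving group it makes.
cyclohexyl–N₂⁺ loses N₂: no meaningful conjugate acid; N₂ departs as an exceptionally stable neutral molecule
cyclohexyl–OTf loses OTf⁻: pKₐ(CF₃SO₃H (triflic acid)) ≈ -14
cyclohexyl–OTs loses OTs⁻: pKₐ(p-CH₃C₆H₄SO₃H (TsOH)) ≈ -2.8
cyclohexyl–OC(O)CF₃ loses CF₃COO⁻: pKₐ(CF₃COOH) ≈ 0.2
cyclohexyl–NH₃⁺ loses NH₃: pKₐ(NH₄⁺) ≈ 9.2

cyclohexyl–N₂⁺ > cyclohexyl–OTf > cyclohexyl–OTs > cyclohexyl–OC(O)CF₃ > cyclohexyl–NH₃⁺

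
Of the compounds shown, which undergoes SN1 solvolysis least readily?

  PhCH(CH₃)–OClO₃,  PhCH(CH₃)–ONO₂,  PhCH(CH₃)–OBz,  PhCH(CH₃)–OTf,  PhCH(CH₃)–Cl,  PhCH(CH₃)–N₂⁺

Identical carbon frameworks mean the comparison reduces to leaving-group quality.
Leaving-group ability tracks the stability of the departed species; conjugate-acid pKₐ is the usual yardstick (lower pKₐ → better LG).
PhCH(CH₃)–N₂⁺ loses N₂: no meaningful conjugate acid; N₂ departs as an exceptionally stable neutral molecule
PhCH(CH₃)–OTf loses OTf⁻: pKₐ(CF₃SO₃H (triflic acid)) ≈ -14
PhCH(CH₃)–OClO₃ loses ClO₄⁻: pKₐ(HClO₄) ≈ -10
PhCH(CH₃)–Cl loses Cl⁻: pKₐ(HCl) ≈ -7
PhCH(CH₃)–ONO₂ loses NO₃⁻: pKₐ(HNO₃) ≈ -1.3
PhCH(CH₃)–OBz loses PhCOO⁻: pKₐ(C₆H₅COOH) ≈ 4.2

PhCH(CH₃)–OBz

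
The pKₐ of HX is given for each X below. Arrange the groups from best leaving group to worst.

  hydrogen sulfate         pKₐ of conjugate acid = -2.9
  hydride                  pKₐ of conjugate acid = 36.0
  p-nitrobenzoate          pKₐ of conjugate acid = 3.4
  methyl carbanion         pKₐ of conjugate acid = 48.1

Lower conjugate-acid pKₐ ⇒ weaker base ⇒ better leaving group.
Sorting by the given values: hydrogen sulfate (-2.9), p-nitrobenzoate (3.4), hydride (36.0), methyl carbanion (48.1).

hydrogen sulfate > p-nitrobenzoate > hydride > methyl carbanion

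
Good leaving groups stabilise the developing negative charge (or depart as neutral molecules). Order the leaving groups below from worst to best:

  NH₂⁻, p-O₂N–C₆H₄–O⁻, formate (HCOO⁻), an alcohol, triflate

triflate: pKₐ(CF₃SO₃H (triflic acid)) ≈ -14 — charge spread over three oxygens and a CF₃ group; the premier leaving group in synthesis
an alcohol: pKₐ(R'OH₂⁺) ≈ -2.4
formate (HCOO⁻): pKₐ(HCOOH) ≈ 3.8 — resonance-stabilised carboxylate
p-O₂N–C₆H₄–O⁻: pKₐ(p-nitrophenol) ≈ 7.2 — nitro group delocalises the charge; the classic chromogenic LG
NH₂⁻: pKₐ(NH₃) ≈ 38 — extremely strong base; never a leaving group
Reversing gives the worst-to-best order requested.

NH₂⁻ < p-O₂N–C₆H₄–O⁻ < formate (HCOO⁻) < an alcohol < triflate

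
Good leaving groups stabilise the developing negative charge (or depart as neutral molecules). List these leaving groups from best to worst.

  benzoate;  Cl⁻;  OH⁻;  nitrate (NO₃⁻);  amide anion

Cl⁻: pKₐ(HCl) ≈ -7
nitrate (NO₃⁻): pKₐ(HNO₃) ≈ -1.3
benzoate: pKₐ(C₆H₅COOH) ≈ 4.2
OH⁻: pKₐ(H₂O) ≈ 15.7
amide anion: pKₐ(NH₃) ≈ 38

Cl⁻ > nitrate (NO₃⁻) > benzoate > OH⁻ > amide anion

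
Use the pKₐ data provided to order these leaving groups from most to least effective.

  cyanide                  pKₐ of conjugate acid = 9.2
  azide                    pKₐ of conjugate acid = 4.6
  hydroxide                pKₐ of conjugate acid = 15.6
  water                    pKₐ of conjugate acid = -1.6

Lower conjugate-acid pKₐ ⇒ weaker base ⇒ better leaving group.
Sorting by the given values: water (-1.6), azide (4.6), cyanide (9.2), hydroxide (15.6).

water > azide > cyanide > hydroxide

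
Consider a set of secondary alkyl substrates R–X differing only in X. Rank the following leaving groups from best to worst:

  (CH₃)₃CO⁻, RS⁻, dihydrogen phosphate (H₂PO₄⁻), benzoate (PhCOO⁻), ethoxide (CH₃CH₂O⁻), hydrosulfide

dihydrogen phosphate (H₂PO₄⁻): pKₐ(H₃PO₄) ≈ 2.1 — moderate base; biological leaving group after further activation
benzoate (PhCOO⁻): pKₐ(C₆H₅COOH) ≈ 4.2 — aryl carboxylate
hydrosulfide: pKₐ(H₂S) ≈ 7 — larger and more polarisable than the oxygen analogue
RS⁻: pKₐ(RSH (a thiol)) ≈ 10.5 — moderately basic; rarely leaves without activation
ethoxide (CH₃CH₂O⁻): pKₐ(CH₃CH₂OH) ≈ 16 — strong base; alkoxides do not leave unassisted
(CH₃)₃CO⁻: pKₐ(t-BuOH) ≈ 18 — bulky, strongly basic alkoxide

dihydrogen phosphate (H₂PO₄⁻) > benzoate (PhCOO⁻) > hydrosulfide > RS⁻ > ethoxide (CH₃CH₂O⁻) > (CH₃)₃CO⁻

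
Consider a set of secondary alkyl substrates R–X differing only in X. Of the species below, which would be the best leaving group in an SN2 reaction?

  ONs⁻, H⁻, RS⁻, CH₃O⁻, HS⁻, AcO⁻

ONs⁻

A good leaving group is a weak base: the lower the pKₐ of its conjugate acid, the more readily it departs.
ONs⁻: pKₐ(p-O₂NC₆H₄SO₃H) ≈ -3.5
AcO⁻: pKₐ(CH₃COOH) ≈ 4.8
HS⁻: pKₐ(H₂S) ≈ 7
RS⁻: pKₐ(RSH (a thiol)) ≈ 10.5
CH₃O⁻: pKₐ(CH₃OH) ≈ 15.5
H⁻: pKₐ(H₂) ≈ 36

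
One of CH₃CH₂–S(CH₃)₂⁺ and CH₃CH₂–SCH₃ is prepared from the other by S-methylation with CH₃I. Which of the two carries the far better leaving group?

CH₃CH₂–S(CH₃)₂⁺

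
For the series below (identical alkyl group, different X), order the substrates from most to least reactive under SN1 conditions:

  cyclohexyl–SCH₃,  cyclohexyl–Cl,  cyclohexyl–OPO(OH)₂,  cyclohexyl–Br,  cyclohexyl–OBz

cyclohexyl–Br > cyclohexyl–Cl > cyclohexyl–OPO(OH)₂ > cyclohexyl–OBz > cyclohexyl–SCH₃

Identical carbon frameworks mean the comparison reduces to leaving-group quality.
A good leaving group is a weak base: the lower the pKₐ of its conjugate acid, the more readily it departs.
cyclohexyl–Br loses Br⁻: pKₐ(HBr) ≈ -9
cyclohexyl–Cl loses Cl⁻: pKₐ(HCl) ≈ -7
cyclohexyl–OPO(OH)₂ loses H₂PO₄⁻: pKₐ(H₃PO₄) ≈ 2.1
cyclohexyl–OBz loses PhCOO⁻: pKₐ(C₆H₅COOH) ≈ 4.2
cyclohexyl–SCH₃ loses RS⁻: pKₐ(RSH (a thiol)) ≈ 10.5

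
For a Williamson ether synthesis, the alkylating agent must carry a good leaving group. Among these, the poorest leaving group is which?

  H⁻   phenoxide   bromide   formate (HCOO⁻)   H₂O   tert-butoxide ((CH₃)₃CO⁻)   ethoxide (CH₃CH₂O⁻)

H⁻

The more stable X⁻ (or X) is on its own — i.e. the weaker a base it is — the better a leaving group it makes.
bromide: pKₐ(HBr) ≈ -9
H₂O: pKₐ(H₃O⁺) ≈ -1.7
formate (HCOO⁻): pKₐ(HCOOH) ≈ 3.8
phenoxide: pKₐ(C₆H₅OH (phenol)) ≈ 10
ethoxide (CH₃CH₂O⁻): pKₐ(CH₃CH₂OH) ≈ 16
tert-butoxide ((CH₃)₃CO⁻): pKₐ(t-BuOH) ≈ 18
H⁻: pKₐ(H₂) ≈ 36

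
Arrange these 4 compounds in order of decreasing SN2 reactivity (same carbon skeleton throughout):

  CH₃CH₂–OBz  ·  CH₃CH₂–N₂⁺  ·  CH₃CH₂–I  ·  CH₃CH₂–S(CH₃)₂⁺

CH₃CH₂–N₂⁺ > CH₃CH₂–I > CH₃CH₂–S(CH₃)₂⁺ > CH₃CH₂–OBz

The skeletons are identical, so relative rate is governed entirely by leaving-group ability.
A good leaving group is a weak base: the lower the pKₐ of its conjugate acid, the more readily it departs.
CH₃CH₂–N₂⁺ loses N₂: no meaningful conjugate acid; N₂ departs as an exceptionally stable neutral molecule
CH₃CH₂–I loses I⁻: pKₐ(HI) ≈ -10
CH₃CH₂–S(CH₃)₂⁺ loses SR'₂: pKₐ(R'₂SH⁺) ≈ -7
CH₃CH₂–OBz loses PhCOO⁻: pKₐ(C₆H₅COOH) ≈ 4.2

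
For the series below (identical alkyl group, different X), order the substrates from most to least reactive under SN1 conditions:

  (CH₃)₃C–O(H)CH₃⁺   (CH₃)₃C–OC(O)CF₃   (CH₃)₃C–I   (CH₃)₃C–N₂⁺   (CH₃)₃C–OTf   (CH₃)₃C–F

With the same alkyl group throughout, only the leaving group differentiates the rates.
Rank by basicity of the departing species: weakest base leaves most easily.
(CH₃)₃C–N₂⁺ loses N₂: no meaningful conjugate acid; N₂ departs as an exceptionally stable neutral molecule
(CH₃)₃C–OTf loses OTf⁻: pKₐ(CF₃SO₃H (triflic acid)) ≈ -14
(CH₃)₃C–I loses I⁻: pKₐ(HI) ≈ -10
(CH₃)₃C–O(H)CH₃⁺ loses R'OH: pKₐ(R'OH₂⁺) ≈ -2.4
(CH₃)₃C–OC(O)CF₃ loses CF₃COO⁻: pKₐ(CF₃COOH) ≈ 0.2
(CH₃)₃C–F loses F⁻: pKₐ(HF) ≈ 3.2

(CH₃)₃C–N₂⁺ > (CH₃)₃C–OTf > (CH₃)₃C–I > (CH₃)₃C–O(H)CH₃⁺ > (CH₃)₃C–OC(O)CF₃ > (CH₃)₃C–F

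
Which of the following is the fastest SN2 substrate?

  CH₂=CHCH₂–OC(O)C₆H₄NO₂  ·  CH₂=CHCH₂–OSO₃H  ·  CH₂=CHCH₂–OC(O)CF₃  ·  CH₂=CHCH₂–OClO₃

CH₂=CHCH₂–OClO₃

With the same alkyl group throughout, only the leaving group differentiates the rates.
Leaving-group ability tracks the stability of the departed species; conjugate-acid pKₐ is the usual yardstick (lower pKₐ → better LG).
CH₂=CHCH₂–OClO₃ loses ClO₄⁻: pKₐ(HClO₄) ≈ -10
CH₂=CHCH₂–OSO₃H loses HSO₄⁻: pKₐ(H₂SO₄) ≈ -3
CH₂=CHCH₂–OC(O)CF₃ loses CF₃COO⁻: pKₐ(CF₃COOH) ≈ 0.2
CH₂=CHCH₂–OC(O)C₆H₄NO₂ loses p-O₂N–C₆H₄–COO⁻: pKₐ(p-nitrobenzoic acid) ≈ 3.4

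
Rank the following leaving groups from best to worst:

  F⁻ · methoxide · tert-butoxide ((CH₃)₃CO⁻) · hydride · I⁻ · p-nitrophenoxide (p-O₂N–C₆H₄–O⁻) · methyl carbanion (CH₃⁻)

I⁻ > F⁻ > p-nitrophenoxide (p-O₂N–C₆H₄–O⁻) > methoxide > tert-butoxide ((CH₃)₃CO⁻) > hydride > methyl carbanion (CH₃⁻)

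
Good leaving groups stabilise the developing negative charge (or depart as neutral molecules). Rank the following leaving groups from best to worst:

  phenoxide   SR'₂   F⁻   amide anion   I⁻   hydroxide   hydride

A good leaving group is a weak base: the lower the pKₐ of its conjugate acid, the more readily it departs.
I⁻: pKₐ(HI) ≈ -10
SR'₂: pKₐ(R'₂SH⁺) ≈ -7 — neutral; leaves from a sulfonium salt (R–SR'₂⁺)
F⁻: pKₐ(HF) ≈ 3.2
phenoxide: pKₐ(C₆H₅OH (phenol)) ≈ 10
hydroxide: pKₐ(H₂O) ≈ 15.7 — strong base; essentially never leaves without prior activation
hydride: pKₐ(H₂) ≈ 36
amide anion: pKₐ(NH₃) ≈ 38 — extremely strong base; never a leaving group

I⁻ > SR'₂ > F⁻ > phenoxide > hydroxide > hydride > amide anion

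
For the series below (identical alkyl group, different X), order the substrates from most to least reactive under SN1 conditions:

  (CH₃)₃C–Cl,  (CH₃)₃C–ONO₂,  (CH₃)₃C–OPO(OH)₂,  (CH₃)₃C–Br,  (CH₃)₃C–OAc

(CH₃)₃C–Br > (CH₃)₃C–Cl > (CH₃)₃C–ONO₂ > (CH₃)₃C–OPO(OH)₂ > (CH₃)₃C–OAc

With the same alkyl group throughout, only the leaving group differentiates the rates.
The more stable X⁻ (or X) is on its own — i.e. the weaker a base it is — the better a leaving group it makes.
(CH₃)₃C–Br loses Br⁻: pKₐ(HBr) ≈ -9
(CH₃)₃C–Cl loses Cl⁻: pKₐ(HCl) ≈ -7
(CH₃)₃C–ONO₂ loses NO₃⁻: pKₐ(HNO₃) ≈ -1.3
(CH₃)₃C–OPO(OH)₂ loses H₂PO₄⁻: pKₐ(H₃PO₄) ≈ 2.1
(CH₃)₃C–OAc loses AcO⁻: pKₐ(CH₃COOH) ≈ 4.8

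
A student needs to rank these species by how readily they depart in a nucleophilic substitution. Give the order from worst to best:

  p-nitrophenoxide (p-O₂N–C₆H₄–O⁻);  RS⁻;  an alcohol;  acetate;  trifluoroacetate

RS⁻ < p-nitrophenoxide (p-O₂N–C₆H₄–O⁻) < acetate < trifluoroacetate < an alcohol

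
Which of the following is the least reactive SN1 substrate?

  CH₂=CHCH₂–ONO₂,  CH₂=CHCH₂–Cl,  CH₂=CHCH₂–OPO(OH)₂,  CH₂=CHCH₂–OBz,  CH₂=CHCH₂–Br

Same R in every case — rank the leaving groups.
Rank by basicity of the departing species: weakest base leaves most easily.
CH₂=CHCH₂–Br loses Br⁻: pKₐ(HBr) ≈ -9
CH₂=CHCH₂–Cl loses Cl⁻: pKₐ(HCl) ≈ -7
CH₂=CHCH₂–ONO₂ loses NO₃⁻: pKₐ(HNO₃) ≈ -1.3
CH₂=CHCH₂–OPO(OH)₂ loses H₂PO₄⁻: pKₐ(H₃PO₄) ≈ 2.1
CH₂=CHCH₂–OBz loses PhCOO⁻: pKₐ(C₆H₅COOH) ≈ 4.2

CH₂=CHCH₂–OBz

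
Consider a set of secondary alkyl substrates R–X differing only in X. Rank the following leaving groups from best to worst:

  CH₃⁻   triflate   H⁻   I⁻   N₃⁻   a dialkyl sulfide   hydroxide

triflate > I⁻ > a dialkyl sulfide > N₃⁻ > hydroxide > H⁻ > CH₃⁻

triflate: pKₐ(CF₃SO₃H (triflic acid)) ≈ -14
I⁻: pKₐ(HI) ≈ -10
a dialkyl sulfide: pKₐ(R'₂SH⁺) ≈ -7
N₃⁻: pKₐ(HN₃) ≈ 4.7 — linear, resonance-stabilised
hydroxide: pKₐ(H₂O) ≈ 15.7 — strong base; essentially never leaves without prior activation
H⁻: pKₐ(H₂) ≈ 36 — extremely strong base; leaves only in special hydride-transfer contexts
CH₃⁻: pKₐ(CH₄) ≈ 48 — unstabilised carbanion; the worst conceivable leaving group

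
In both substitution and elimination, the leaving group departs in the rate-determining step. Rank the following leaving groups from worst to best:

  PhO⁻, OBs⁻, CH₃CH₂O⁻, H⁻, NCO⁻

H⁻ < CH₃CH₂O⁻ < PhO⁻ < NCO⁻ < OBs⁻

Rank by basicity of the departing species: weakest base leaves most easily.
OBs⁻: pKₐ(p-BrC₆H₄SO₃H) ≈ -2.8
NCO⁻: pKₐ(HOCN) ≈ 3.5 — resonance between N and O
PhO⁻: pKₐ(C₆H₅OH (phenol)) ≈ 10 — resonance into the ring helps, but still a poor LG
CH₃CH₂O⁻: pKₐ(CH₃CH₂OH) ≈ 16 — strong base; alkoxides do not leave unassisted
H⁻: pKₐ(H₂) ≈ 36 — extremely strong base; leaves only in special hydride-transfer contexts
Reversing gives the worst-to-best order requested.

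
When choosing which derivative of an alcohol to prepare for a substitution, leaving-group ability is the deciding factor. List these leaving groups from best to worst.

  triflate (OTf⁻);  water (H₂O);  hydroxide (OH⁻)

triflate (OTf⁻) > water (H₂O) > hydroxide (OH⁻)

triflate (OTf⁻): pKₐ(CF₃SO₃H (triflic acid)) ≈ -14
water (H₂O): pKₐ(H₃O⁺) ≈ -1.7
hydroxide (OH⁻): pKₐ(H₂O) ≈ 15.7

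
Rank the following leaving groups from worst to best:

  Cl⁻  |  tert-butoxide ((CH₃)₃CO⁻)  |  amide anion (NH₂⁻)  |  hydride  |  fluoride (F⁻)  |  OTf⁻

amide anion (NH₂⁻) < hydride < tert-butoxide ((CH₃)₃CO⁻) < fluoride (F⁻) < Cl⁻ < OTf⁻

OTf⁻: pKₐ(CF₃SO₃H (triflic acid)) ≈ -14 — charge spread over three oxygens and a CF₃ group; the premier leaving group in synthesis
Cl⁻: pKₐ(HCl) ≈ -7
fluoride (F⁻): pKₐ(HF) ≈ 3.2
tert-butoxide ((CH₃)₃CO⁻): pKₐ(t-BuOH) ≈ 18
hydride: pKₐ(H₂) ≈ 36
amide anion (NH₂⁻): pKₐ(NH₃) ≈ 38 — extremely strong base; never a leaving group
The question asks for worst first, so the sequence is read in increasing leaving-group ability.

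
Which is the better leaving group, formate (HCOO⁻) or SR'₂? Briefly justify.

SR'₂ is the better leaving group.
pKₐ(R'₂SH⁺) ≈ -7 versus pKₐ(HCOOH) ≈ 3.8: SR'₂ is the much weaker base.
Neutral; leaves from a sulfonium salt (R–SR'₂⁺).

SR'₂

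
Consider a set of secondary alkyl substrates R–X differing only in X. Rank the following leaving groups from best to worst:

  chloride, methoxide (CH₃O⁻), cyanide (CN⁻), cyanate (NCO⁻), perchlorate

perchlorate > chloride > cyanate (NCO⁻) > cyanide (CN⁻) > methoxide (CH₃O⁻)

Rank by basicity of the departing species: weakest base leaves most easily.
perchlorate: pKₐ(HClO₄) ≈ -10 — extremely weak base; rarely used for safety reasons
chloride: pKₐ(HCl) ≈ -7
cyanate (NCO⁻): pKₐ(HOCN) ≈ 3.5
cyanide (CN⁻): pKₐ(HCN) ≈ 9.2 — sp carbon stabilises the charge somewhat, but still a poor LG
methoxide (CH₃O⁻): pKₐ(CH₃OH) ≈ 15.5 — strong base; alkoxides do not leave unassisted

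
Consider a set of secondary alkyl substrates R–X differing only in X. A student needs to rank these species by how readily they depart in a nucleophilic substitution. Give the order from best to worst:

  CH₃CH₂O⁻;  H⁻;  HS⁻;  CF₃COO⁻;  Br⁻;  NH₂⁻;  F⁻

The more stable X⁻ (or X) is on its own — i.e. the weaker a base it is — the better a leaving group it makes.
Br⁻: pKₐ(HBr) ≈ -9 — weak base; good leaving group
CF₃COO⁻: pKₐ(CF₃COOH) ≈ 0.2
F⁻: pKₐ(HF) ≈ 3.2
HS⁻: pKₐ(H₂S) ≈ 7
CH₃CH₂O⁻: pKₐ(CH₃CH₂OH) ≈ 16 — strong base; alkoxides do not leave unassisted
H⁻: pKₐ(H₂) ≈ 36 — extremely strong base; leaves only in special hydride-transfer contexts
NH₂⁻: pKₐ(NH₃) ≈ 38 — extremely strong base; never a leaving group

Br⁻ > CF₃COO⁻ > F⁻ > HS⁻ > CH₃CH₂O⁻ > H⁻ > NH₂⁻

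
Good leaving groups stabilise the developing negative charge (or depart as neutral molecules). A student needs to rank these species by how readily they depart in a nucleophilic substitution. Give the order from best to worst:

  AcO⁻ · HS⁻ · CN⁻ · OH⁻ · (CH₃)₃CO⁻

AcO⁻ > HS⁻ > CN⁻ > OH⁻ > (CH₃)₃CO⁻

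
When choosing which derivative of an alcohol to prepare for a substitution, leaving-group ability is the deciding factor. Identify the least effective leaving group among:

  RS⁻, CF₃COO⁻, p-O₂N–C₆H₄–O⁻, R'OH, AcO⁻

RS⁻

Rank by basicity of the departing species: weakest base leaves most easily.
R'OH: pKₐ(R'OH₂⁺) ≈ -2.4
CF₃COO⁻: pKₐ(CF₃COOH) ≈ 0.2
AcO⁻: pKₐ(CH₃COOH) ≈ 4.8
p-O₂N–C₆H₄–O⁻: pKₐ(p-nitrophenol) ≈ 7.2
RS⁻: pKₐ(RSH (a thiol)) ≈ 10.5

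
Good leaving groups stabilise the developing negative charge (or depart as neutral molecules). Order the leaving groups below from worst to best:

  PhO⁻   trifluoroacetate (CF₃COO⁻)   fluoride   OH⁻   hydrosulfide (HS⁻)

OH⁻ < PhO⁻ < hydrosulfide (HS⁻) < fluoride < trifluoroacetate (CF₃COO⁻)

Rank by basicity of the departing species: weakest base leaves most easily.
trifluoroacetate (CF₃COO⁻): pKₐ(CF₃COOH) ≈ 0.2
fluoride: pKₐ(HF) ≈ 3.2
hydrosulfide (HS⁻): pKₐ(H₂S) ≈ 7
PhO⁻: pKₐ(C₆H₅OH (phenol)) ≈ 10
OH⁻: pKₐ(H₂O) ≈ 15.7
Listed from poorest to best leaving group as asked.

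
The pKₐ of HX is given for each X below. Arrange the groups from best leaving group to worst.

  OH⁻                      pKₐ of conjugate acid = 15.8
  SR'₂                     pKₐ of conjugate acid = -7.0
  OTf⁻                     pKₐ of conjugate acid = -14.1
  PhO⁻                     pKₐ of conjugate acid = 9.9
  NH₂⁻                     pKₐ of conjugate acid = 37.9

Lower conjugate-acid pKₐ ⇒ weaker base ⇒ better leaving group.
Sorting by the given values: OTf⁻ (-14.1), SR'₂ (-7.0), PhO⁻ (9.9), OH⁻ (15.8), NH₂⁻ (37.9).

OTf⁻ > SR'₂ > PhO⁻ > OH⁻ > NH₂⁻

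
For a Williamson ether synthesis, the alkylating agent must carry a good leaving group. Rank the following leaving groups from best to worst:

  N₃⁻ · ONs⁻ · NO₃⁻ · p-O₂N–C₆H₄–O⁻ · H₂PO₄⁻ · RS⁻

ONs⁻ > NO₃⁻ > H₂PO₄⁻ > N₃⁻ > p-O₂N–C₆H₄–O⁻ > RS⁻

Leaving-group ability tracks the stability of the departed species; conjugate-acid pKₐ is the usual yardstick (lower pKₐ → better LG).
ONs⁻: pKₐ(p-O₂NC₆H₄SO₃H) ≈ -3.5 — p-nitro group further stabilises the sulfonate
NO₃⁻: pKₐ(HNO₃) ≈ -1.3 — resonance-delocalised over three oxygens
H₂PO₄⁻: pKₐ(H₃PO₄) ≈ 2.1 — moderate base; biological leaving group after further activation
N₃⁻: pKₐ(HN₃) ≈ 4.7 — linear, resonance-stabilised
p-O₂N–C₆H₄–O⁻: pKₐ(p-nitrophenol) ≈ 7.2
RS⁻: pKₐ(RSH (a thiol)) ≈ 10.5 — moderately basic; rarely leaves without activation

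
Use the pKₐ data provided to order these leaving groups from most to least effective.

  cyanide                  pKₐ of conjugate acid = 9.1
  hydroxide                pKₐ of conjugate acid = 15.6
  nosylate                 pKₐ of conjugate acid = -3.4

Lower conjugate-acid pKₐ ⇒ weaker base ⇒ better leaving group.
Sorting by the given values: nosylate (-3.4), cyanide (9.1), hydroxide (15.6).

nosylate > cyanide > hydroxide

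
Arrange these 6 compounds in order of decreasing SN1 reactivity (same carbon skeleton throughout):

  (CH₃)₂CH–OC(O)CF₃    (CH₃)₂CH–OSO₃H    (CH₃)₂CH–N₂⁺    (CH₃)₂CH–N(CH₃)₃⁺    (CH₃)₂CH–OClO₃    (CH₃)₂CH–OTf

Same R in every case — rank the leaving groups.
Rank by basicity of the departing species: weakest base leaves most easily.
(CH₃)₂CH–N₂⁺ loses N₂: no meaningful conjugate acid; N₂ departs as an exceptionally stable neutral molecule
(CH₃)₂CH–OTf loses OTf⁻: pKₐ(CF₃SO₃H (triflic acid)) ≈ -14
(CH₃)₂CH–OClO₃ loses ClO₄⁻: pKₐ(HClO₄) ≈ -10
(CH₃)₂CH–OSO₃H loses HSO₄⁻: pKₐ(H₂SO₄) ≈ -3
(CH₃)₂CH–OC(O)CF₃ loses CF₃COO⁻: pKₐ(CF₃COOH) ≈ 0.2
(CH₃)₂CH–N(CH₃)₃⁺ loses NR'₃: pKₐ(R'₃NH⁺) ≈ 10.7

(CH₃)₂CH–N₂⁺ > (CH₃)₂CH–OTf > (CH₃)₂CH–OClO₃ > (CH₃)₂CH–OSO₃H > (CH₃)₂CH–OC(O)CF₃ > (CH₃)₂CH–N(CH₃)₃⁺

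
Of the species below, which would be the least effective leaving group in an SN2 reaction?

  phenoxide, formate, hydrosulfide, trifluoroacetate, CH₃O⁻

CH₃O⁻

trifluoroacetate: pKₐ(CF₃COOH) ≈ 0.2
formate: pKₐ(HCOOH) ≈ 3.8
hydrosulfide: pKₐ(H₂S) ≈ 7
phenoxide: pKₐ(C₆H₅OH (phenol)) ≈ 10
CH₃O⁻: pKₐ(CH₃OH) ≈ 15.5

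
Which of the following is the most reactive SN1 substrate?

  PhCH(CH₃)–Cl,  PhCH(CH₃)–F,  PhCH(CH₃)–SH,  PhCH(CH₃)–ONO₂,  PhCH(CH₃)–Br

PhCH(CH₃)–Br

The skeletons are identical, so relative rate is governed entirely by leaving-group ability.
Leaving-group ability tracks the stability of the departed species; conjugate-acid pKₐ is the usual yardstick (lower pKₐ → better LG).
PhCH(CH₃)–Br loses Br⁻: pKₐ(HBr) ≈ -9
PhCH(CH₃)–Cl loses Cl⁻: pKₐ(HCl) ≈ -7
PhCH(CH₃)–ONO₂ loses NO₃⁻: pKₐ(HNO₃) ≈ -1.3
PhCH(CH₃)–F loses F⁻: pKₐ(HF) ≈ 3.2
PhCH(CH₃)–SH loses HS⁻: pKₐ(H₂S) ≈ 7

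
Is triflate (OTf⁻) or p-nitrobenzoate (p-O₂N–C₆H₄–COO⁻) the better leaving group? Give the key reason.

triflate (OTf⁻)

triflate (OTf⁻) is the better leaving group.
pKₐ(CF₃SO₃H (triflic acid)) ≈ -14 versus pKₐ(p-nitrobenzoic acid) ≈ 3.4: triflate (OTf⁻) is the much weaker base.
Charge spread over three oxygens and a CF₃ group; the premier leaving group in synthesis.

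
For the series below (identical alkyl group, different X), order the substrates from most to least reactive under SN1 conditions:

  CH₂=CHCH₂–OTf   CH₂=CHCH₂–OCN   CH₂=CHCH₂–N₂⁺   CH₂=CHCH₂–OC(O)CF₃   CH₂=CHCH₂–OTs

CH₂=CHCH₂–N₂⁺ > CH₂=CHCH₂–OTf > CH₂=CHCH₂–OTs > CH₂=CHCH₂–OC(O)CF₃ > CH₂=CHCH₂–OCN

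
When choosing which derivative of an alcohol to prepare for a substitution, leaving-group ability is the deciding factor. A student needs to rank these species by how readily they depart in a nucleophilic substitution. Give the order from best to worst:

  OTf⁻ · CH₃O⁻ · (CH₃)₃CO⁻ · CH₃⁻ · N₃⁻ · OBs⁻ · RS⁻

OTf⁻: pKₐ(CF₃SO₃H (triflic acid)) ≈ -14 — charge spread over three oxygens and a CF₃ group; the premier leaving group in synthesis
OBs⁻: pKₐ(p-BrC₆H₄SO₃H) ≈ -2.8
N₃⁻: pKₐ(HN₃) ≈ 4.7 — linear, resonance-stabilised
RS⁻: pKₐ(RSH (a thiol)) ≈ 10.5 — moderately basic; rarely leaves without activation
CH₃O⁻: pKₐ(CH₃OH) ≈ 15.5 — strong base; alkoxides do not leave unassisted
(CH₃)₃CO⁻: pKₐ(t-BuOH) ≈ 18
CH₃⁻: pKₐ(CH₄) ≈ 48

OTf⁻ > OBs⁻ > N₃⁻ > RS⁻ > CH₃O⁻ > (CH₃)₃CO⁻ > CH₃⁻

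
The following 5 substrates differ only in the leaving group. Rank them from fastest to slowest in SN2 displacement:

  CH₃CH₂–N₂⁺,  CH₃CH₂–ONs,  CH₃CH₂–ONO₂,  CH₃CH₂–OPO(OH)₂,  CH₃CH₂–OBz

With the same alkyl group throughout, only the leaving group differentiates the rates.
Rank by basicity of the departing species: weakest base leaves most easily.
CH₃CH₂–N₂⁺ loses N₂: no meaningful conjugate acid; N₂ departs as an exceptionally stable neutral molecule
CH₃CH₂–ONs loses ONs⁻: pKₐ(p-O₂NC₆H₄SO₃H) ≈ -3.5
CH₃CH₂–ONO₂ loses NO₃⁻: pKₐ(HNO₃) ≈ -1.3
CH₃CH₂–OPO(OH)₂ loses H₂PO₄⁻: pKₐ(H₃PO₄) ≈ 2.1
CH₃CH₂–OBz loses PhCOO⁻: pKₐ(C₆H₅COOH) ≈ 4.2

CH₃CH₂–N₂⁺ > CH₃CH₂–ONs > CH₃CH₂–ONO₂ > CH₃CH₂–OPO(OH)₂ > CH₃CH₂–OBz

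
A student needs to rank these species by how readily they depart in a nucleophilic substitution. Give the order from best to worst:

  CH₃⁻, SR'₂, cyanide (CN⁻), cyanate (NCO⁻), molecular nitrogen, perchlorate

Leaving-group ability tracks the stability of the departed species; conjugate-acid pKₐ is the usual yardstick (lower pKₐ → better LG).
molecular nitrogen: no meaningful conjugate acid; N₂ departs as an exceptionally stable neutral molecule
perchlorate: pKₐ(HClO₄) ≈ -10
SR'₂: pKₐ(R'₂SH⁺) ≈ -7
cyanate (NCO⁻): pKₐ(HOCN) ≈ 3.5
cyanide (CN⁻): pKₐ(HCN) ≈ 9.2
CH₃⁻: pKₐ(CH₄) ≈ 48

molecular nitrogen > perchlorate > SR'₂ > cyanate (NCO⁻) > cyanide (CN⁻) > CH₃⁻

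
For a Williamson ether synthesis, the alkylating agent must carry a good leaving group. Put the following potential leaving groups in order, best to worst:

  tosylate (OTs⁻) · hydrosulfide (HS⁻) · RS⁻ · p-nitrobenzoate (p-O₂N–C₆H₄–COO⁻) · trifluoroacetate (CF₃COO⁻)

Rank by basicity of the departing species: weakest base leaves most easily.
tosylate (OTs⁻): pKₐ(p-CH₃C₆H₄SO₃H (TsOH)) ≈ -2.8
trifluoroacetate (CF₃COO⁻): pKₐ(CF₃COOH) ≈ 0.2
p-nitrobenzoate (p-O₂N–C₆H₄–COO⁻): pKₐ(p-nitrobenzoic acid) ≈ 3.4
hydrosulfide (HS⁻): pKₐ(H₂S) ≈ 7
RS⁻: pKₐ(RSH (a thiol)) ≈ 10.5

tosylate (OTs⁻) > trifluoroacetate (CF₃COO⁻) > p-nitrobenzoate (p-O₂N–C₆H₄–COO⁻) > hydrosulfide (HS⁻) > RS⁻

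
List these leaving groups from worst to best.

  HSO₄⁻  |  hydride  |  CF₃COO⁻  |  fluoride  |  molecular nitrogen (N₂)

hydride < fluoride < CF₃COO⁻ < HSO₄⁻ < molecular nitrogen (N₂)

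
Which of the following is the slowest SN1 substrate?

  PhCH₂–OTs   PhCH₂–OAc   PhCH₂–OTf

PhCH₂–OAc

With the same alkyl group throughout, only the leaving group differentiates the rates.
A good leaving group is a weak base: the lower the pKₐ of its conjugate acid, the more readily it departs.
PhCH₂–OTf loses OTf⁻: pKₐ(CF₃SO₃H (triflic acid)) ≈ -14
PhCH₂–OTs loses OTs⁻: pKₐ(p-CH₃C₆H₄SO₃H (TsOH)) ≈ -2.8
PhCH₂–OAc loses AcO⁻: pKₐ(CH₃COOH) ≈ 4.8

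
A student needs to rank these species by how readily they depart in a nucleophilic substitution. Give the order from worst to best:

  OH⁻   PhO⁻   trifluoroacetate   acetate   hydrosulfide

OH⁻ < PhO⁻ < hydrosulfide < acetate < trifluoroacetate

The more stable X⁻ (or X) is on its own — i.e. the weaker a base it is — the better a leaving group it makes.
trifluoroacetate: pKₐ(CF₃COOH) ≈ 0.2
acetate: pKₐ(CH₃COOH) ≈ 4.8
hydrosulfide: pKₐ(H₂S) ≈ 7
PhO⁻: pKₐ(C₆H₅OH (phenol)) ≈ 10
OH⁻: pKₐ(H₂O) ≈ 15.7
The question asks for worst first, so the sequence is read in increasing leaving-group ability.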